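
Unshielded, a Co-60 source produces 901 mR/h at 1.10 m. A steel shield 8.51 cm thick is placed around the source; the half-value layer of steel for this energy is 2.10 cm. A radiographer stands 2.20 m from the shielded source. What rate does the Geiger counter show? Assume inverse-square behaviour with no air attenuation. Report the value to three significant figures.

Distance alone: (1.10/2.20)² = 0.2500, so 901 × 0.2500 = 225.2 mR/h.
Shield: 8.51/2.10 = 4.052 half-value layers → attenuation 2^(−4.052) = 0.06029.
Combined: 225.2 × 0.06029 = 13.58 mR/h.

13.6 mR/h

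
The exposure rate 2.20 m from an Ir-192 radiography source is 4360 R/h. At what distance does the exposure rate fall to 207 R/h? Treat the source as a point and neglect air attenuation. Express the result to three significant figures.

Applying the 1/r² law, d₂ = d₁·√(I₁/I₂).
I₁/I₂ = 4360/207 = 21.06, so d₂ = 2.20 × √21.06 = 10.10 m.

10.1 m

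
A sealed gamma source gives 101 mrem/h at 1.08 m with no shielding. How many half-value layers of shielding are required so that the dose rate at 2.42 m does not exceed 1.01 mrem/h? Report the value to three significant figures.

4.32 half-value layers

At 2.42 m, distance alone gives 101 × (1.08/2.42)² = 101 × 0.1992 = 20.12 mrem/h.
Further attenuation needed: 20.12/1.01 = 19.92.
n = log₂(19.92) = 4.316 half-value layers.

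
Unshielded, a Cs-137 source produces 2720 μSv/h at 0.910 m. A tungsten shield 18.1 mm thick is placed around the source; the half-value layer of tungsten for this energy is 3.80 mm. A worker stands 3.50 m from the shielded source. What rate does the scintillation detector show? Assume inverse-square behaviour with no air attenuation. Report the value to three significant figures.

Distance alone: (0.910/3.50)² = 0.06760, so 2720 × 0.06760 = 183.9 μSv/h.
Shield: 18.1/3.80 = 4.763 half-value layers → attenuation 2^(−4.763) = 0.03683.
Combined: 183.9 × 0.03683 = 6.773 μSv/h.

6.77 μSv/h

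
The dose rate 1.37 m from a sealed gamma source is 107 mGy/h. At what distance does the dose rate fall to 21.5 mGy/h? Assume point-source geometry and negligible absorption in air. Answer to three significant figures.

Since intensity falls as 1/r², d₂ = d₁·√(I₁/I₂).
I₁/I₂ = 107/21.5 = 4.977, so d₂ = 1.37 × √4.977 = 3.056 m.

3.06 m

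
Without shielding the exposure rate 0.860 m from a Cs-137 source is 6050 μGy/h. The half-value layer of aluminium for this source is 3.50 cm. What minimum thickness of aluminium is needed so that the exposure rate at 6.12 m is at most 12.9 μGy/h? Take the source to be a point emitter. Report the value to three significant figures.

11.2 cm

At 6.12 m, distance alone gives (0.860/6.12)² = 0.01975, so 6050 × 0.01975 = 119.5 μGy/h.
Further attenuation needed: 119.5/12.9 = 9.264.
n = log₂(9.264) = 3.212 half-value layers.
Thickness = 3.212 × 3.50 cm = 11.24 cm.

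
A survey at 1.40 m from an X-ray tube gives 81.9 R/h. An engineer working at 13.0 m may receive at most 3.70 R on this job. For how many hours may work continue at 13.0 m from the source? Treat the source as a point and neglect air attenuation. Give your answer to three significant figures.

Using I₁d₁² = I₂d₂², rate at 13.0 m:
81.9 × (1.40/13.0)² = 81.9 × 0.01160 = 0.9500 R/h.
Stay time = 3.70 R ÷ 0.9500 R/h = 3.895 h.

3.90 h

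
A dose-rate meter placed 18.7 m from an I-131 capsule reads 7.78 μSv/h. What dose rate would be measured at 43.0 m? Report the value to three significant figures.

1.47 μSv/h

Using I₁d₁² = I₂d₂², scaling from 18.7 m to 43.0 m:
(18.7/43.0)² = 0.1891, so 7.78 × 0.1891 = 1.471 μSv/h.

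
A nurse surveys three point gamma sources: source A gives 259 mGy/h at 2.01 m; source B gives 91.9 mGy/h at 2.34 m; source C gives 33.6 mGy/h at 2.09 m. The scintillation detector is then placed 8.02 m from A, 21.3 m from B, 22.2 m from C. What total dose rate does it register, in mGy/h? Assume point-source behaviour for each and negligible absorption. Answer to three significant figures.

Each source contributes Iᵢ·(dᵢ/rᵢ)²; contributions add.
A: 259 × (2.01/8.02)² = 16.27 mGy/h
B: 91.9 × (2.34/21.3)² = 1.109 mGy/h
C: 33.6 × (2.09/22.2)² = 0.2978 mGy/h
Total = 16.27 + 1.109 + 0.2978 = 17.68 mGy/h.

17.7 mGy/h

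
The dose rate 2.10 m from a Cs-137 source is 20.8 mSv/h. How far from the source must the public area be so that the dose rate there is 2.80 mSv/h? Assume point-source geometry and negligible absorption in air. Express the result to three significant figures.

5.72 m

Using I₁d₁² = I₂d₂², d₂ = d₁·√(I₁/I₂).
I₁/I₂ = 20.8/2.80 = 7.429, so d₂ = 2.10 × √7.429 = 5.724 m.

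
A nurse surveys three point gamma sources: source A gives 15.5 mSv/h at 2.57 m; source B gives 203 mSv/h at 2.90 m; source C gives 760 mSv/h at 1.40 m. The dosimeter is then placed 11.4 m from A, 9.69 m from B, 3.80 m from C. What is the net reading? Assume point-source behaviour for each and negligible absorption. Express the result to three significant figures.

By superposition, sum each source's inverse-square contribution:
A: 15.5 × (2.57/11.4)² = 0.7877 mSv/h
B: 203 × (2.90/9.69)² = 18.18 mSv/h
C: 760 × (1.40/3.80)² = 103.2 mSv/h
Total = 0.7877 + 18.18 + 103.2 = 122.2 mSv/h.

122 mSv/h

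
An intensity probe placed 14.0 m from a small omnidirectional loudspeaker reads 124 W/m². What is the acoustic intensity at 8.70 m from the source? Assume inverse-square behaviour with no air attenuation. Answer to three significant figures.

321 W/m²

Using I₁d₁² = I₂d₂², scaling from 14.0 m to 8.70 m:
124 × (14.0/8.70)² = 124 × 2.590 = 321.2 W/m².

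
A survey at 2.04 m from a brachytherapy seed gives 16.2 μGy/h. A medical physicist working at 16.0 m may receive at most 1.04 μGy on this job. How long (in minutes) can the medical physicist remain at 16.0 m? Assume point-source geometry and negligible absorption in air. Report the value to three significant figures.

By the inverse-square law, rate at 16.0 m:
16.2 × (2.04/16.0)² = 16.2 × 0.01626 = 0.2634 μGy/h.
Stay time = 1.04 μGy ÷ 0.2634 μGy/h = 3.948 h = 236.9 min.

237 min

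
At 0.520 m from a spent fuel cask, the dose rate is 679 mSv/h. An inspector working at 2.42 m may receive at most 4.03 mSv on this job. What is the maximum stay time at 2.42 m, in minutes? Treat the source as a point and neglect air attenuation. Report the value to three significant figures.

By the inverse-square law, rate at 2.42 m:
(0.520/2.42)² = 0.04617, so 679 × 0.04617 = 31.35 mSv/h.
Stay time = 4.03 mSv ÷ 31.35 mSv/h = 0.1285 h = 7.710 min.

7.71 min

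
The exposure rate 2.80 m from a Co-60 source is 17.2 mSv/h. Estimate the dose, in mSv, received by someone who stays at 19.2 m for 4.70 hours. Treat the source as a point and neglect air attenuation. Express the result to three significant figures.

1.72 mSv

Intensity scales as (d₁/d₂)², so rate at 19.2 m:
17.2 × (2.80/19.2)² = 17.2 × 0.02127 = 0.3658 mSv/h.
Dose = rate × time = 0.3658 mSv/h × 4.700 h = 1.719 mSv.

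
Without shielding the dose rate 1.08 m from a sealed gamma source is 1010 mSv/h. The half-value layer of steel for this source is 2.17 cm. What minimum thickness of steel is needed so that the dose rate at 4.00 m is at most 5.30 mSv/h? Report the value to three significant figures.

At 4.00 m, distance alone gives (1.08/4.00)² = 0.07290, so 1010 × 0.07290 = 73.63 mSv/h.
Further attenuation needed: 73.63/5.30 = 13.89.
n = log₂(13.89) = 3.796 half-value layers.
Thickness = 3.796 × 2.17 cm = 8.237 cm.

8.24 cm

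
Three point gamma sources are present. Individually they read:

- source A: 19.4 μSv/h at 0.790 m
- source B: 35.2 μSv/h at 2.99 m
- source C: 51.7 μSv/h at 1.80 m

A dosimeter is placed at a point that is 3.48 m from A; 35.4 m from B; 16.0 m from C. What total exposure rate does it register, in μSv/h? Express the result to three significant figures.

1.91 μSv/h

Each source contributes Iᵢ·(dᵢ/rᵢ)²; contributions add.
A: 19.4 × (0.790/3.48)² = 0.9998 μSv/h
B: 35.2 × (2.99/35.4)² = 0.2511 μSv/h
C: 51.7 × (1.80/16.0)² = 0.6543 μSv/h
Total = 0.9998 + 0.2511 + 0.6543 = 1.905 μSv/h.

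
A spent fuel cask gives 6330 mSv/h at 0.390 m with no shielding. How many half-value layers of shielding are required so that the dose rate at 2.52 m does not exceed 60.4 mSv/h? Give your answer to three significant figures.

At 2.52 m, distance alone gives (0.390/2.52)² = 0.02395, so 6330 × 0.02395 = 151.6 mSv/h.
Further attenuation needed: 151.6/60.4 = 2.510.
n = log₂(2.510) = 1.328 half-value layers.

1.33 half-value layers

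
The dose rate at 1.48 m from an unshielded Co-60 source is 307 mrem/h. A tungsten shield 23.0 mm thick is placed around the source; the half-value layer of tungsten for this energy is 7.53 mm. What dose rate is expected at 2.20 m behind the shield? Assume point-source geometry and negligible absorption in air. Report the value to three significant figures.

Distance alone: 307 × (1.48/2.20)² = 307 × 0.4526 = 138.9 mrem/h.
Shield: 23.0/7.53 = 3.054 half-value layers → attenuation 2^(−3.054) = 0.1204.
Combined: 138.9 × 0.1204 = 16.72 mrem/h.

16.7 mrem/h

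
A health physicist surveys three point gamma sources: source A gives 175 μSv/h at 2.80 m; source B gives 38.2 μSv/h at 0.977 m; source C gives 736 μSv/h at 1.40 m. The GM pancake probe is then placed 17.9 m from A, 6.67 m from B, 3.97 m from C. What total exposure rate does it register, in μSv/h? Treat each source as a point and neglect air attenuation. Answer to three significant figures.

By superposition, sum each source's inverse-square contribution:
A: 175 × (2.80/17.9)² = 4.282 μSv/h
B: 38.2 × (0.977/6.67)² = 0.8196 μSv/h
C: 736 × (1.40/3.97)² = 91.53 μSv/h
Total = 4.282 + 0.8196 + 91.53 = 96.63 μSv/h.

96.6 μSv/h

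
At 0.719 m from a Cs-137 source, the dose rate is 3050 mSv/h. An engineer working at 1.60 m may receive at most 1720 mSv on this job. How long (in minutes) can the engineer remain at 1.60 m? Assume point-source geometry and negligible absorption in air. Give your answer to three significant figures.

168 min

Applying the 1/r² law, rate at 1.60 m:
3050 × (0.719/1.60)² = 3050 × 0.2019 = 615.8 mSv/h.
Stay time = 1720 mSv ÷ 615.8 mSv/h = 2.793 h = 167.6 min.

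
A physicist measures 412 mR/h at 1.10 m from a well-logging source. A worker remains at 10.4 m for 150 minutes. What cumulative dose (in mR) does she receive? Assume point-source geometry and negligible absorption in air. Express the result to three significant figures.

Using I₁d₁² = I₂d₂², rate at 10.4 m:
412 × (1.10/10.4)² = 412 × 0.01119 = 4.610 mR/h.
Dose = rate × time = 4.610 mR/h × 2.500 h = 11.53 mR.

11.5 mR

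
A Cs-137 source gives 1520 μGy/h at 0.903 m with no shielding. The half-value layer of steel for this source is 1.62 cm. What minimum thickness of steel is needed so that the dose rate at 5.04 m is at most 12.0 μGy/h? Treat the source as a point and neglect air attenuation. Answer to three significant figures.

At 5.04 m, distance alone gives 1520 × (0.903/5.04)² = 1520 × 0.03210 = 48.79 μGy/h.
Further attenuation needed: 48.79/12.0 = 4.066.
n = log₂(4.066) = 2.024 half-value layers.
Thickness = 2.024 × 1.62 cm = 3.279 cm.

3.28 cm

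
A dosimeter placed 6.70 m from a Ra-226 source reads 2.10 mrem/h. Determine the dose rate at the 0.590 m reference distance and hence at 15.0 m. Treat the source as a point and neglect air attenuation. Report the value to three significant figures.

271 mrem/h; 0.419 mrem/h

Applying the 1/r² law,
At 0.590 m: 2.10 × (6.70/0.590)² = 2.10 × 129.0 = 270.9 mrem/h
At 15.0 m: 270.9 × (0.590/15.0)² = 270.9 × 0.001547 = 0.4191 mrem/h.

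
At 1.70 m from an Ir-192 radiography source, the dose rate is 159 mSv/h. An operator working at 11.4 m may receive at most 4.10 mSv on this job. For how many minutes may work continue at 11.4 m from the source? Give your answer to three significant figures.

69.6 min

Using I₁d₁² = I₂d₂², rate at 11.4 m:
(1.70/11.4)² = 0.02224, so 159 × 0.02224 = 3.536 mSv/h.
Stay time = 4.10 mSv ÷ 3.536 mSv/h = 1.160 h = 69.60 min.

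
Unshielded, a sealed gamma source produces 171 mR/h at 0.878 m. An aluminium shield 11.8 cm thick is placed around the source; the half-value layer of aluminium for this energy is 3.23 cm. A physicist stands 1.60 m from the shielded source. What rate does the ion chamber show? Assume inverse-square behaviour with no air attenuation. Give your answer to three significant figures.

Distance alone: 171 × (0.878/1.60)² = 171 × 0.3011 = 51.49 mR/h.
Shield: 11.8/3.23 = 3.653 half-value layers → attenuation 2^(−3.653) = 0.07949.
Combined: 51.49 × 0.07949 = 4.093 mR/h.

4.09 mR/h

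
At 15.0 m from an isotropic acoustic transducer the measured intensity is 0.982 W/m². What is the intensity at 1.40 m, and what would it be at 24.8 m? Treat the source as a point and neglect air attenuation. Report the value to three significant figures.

113 W/m²; 0.359 W/m²

Since intensity falls as 1/r²,
At 1.40 m: 0.982 × (15.0/1.40)² = 0.982 × 114.8 = 112.7 W/m²
At 24.8 m: (1.40/24.8)² = 0.003187, so 112.7 × 0.003187 = 0.3592 W/m².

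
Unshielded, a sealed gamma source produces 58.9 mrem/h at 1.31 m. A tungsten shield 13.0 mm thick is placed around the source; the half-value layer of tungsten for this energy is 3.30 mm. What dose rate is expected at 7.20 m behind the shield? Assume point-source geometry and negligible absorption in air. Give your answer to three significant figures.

0.127 mrem/h

Distance alone: (1.31/7.20)² = 0.03310, so 58.9 × 0.03310 = 1.950 mrem/h.
Shield: 13.0/3.30 = 3.939 half-value layers → attenuation 2^(−3.939) = 0.06520.
Combined: 1.950 × 0.06520 = 0.1271 mrem/h.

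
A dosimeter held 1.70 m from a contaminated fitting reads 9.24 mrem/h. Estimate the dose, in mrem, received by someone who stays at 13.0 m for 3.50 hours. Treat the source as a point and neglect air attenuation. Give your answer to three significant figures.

Intensity scales as (d₁/d₂)², so rate at 13.0 m:
(1.70/13.0)² = 0.01710, so 9.24 × 0.01710 = 0.1580 mrem/h.
Dose = rate × time = 0.1580 mrem/h × 3.500 h = 0.5530 mrem.

0.553 mrem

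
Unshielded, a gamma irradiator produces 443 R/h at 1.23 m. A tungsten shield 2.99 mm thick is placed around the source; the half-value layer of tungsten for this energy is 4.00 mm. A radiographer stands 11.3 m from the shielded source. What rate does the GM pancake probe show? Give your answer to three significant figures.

Distance alone: 443 × (1.23/11.3)² = 443 × 0.01185 = 5.250 R/h.
Shield: 2.99/4.00 = 0.7475 half-value layers → attenuation 2^(−0.7475) = 0.5956.
Combined: 5.250 × 0.5956 = 3.127 R/h.

3.13 R/h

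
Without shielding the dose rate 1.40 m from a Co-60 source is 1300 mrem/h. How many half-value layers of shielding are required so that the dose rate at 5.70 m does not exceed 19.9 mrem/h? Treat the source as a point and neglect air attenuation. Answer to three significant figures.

At 5.70 m, distance alone gives (1.40/5.70)² = 0.06033, so 1300 × 0.06033 = 78.43 mrem/h.
Further attenuation needed: 78.43/19.9 = 3.941.
n = log₂(3.941) = 1.979 half-value layers.

1.98 half-value layers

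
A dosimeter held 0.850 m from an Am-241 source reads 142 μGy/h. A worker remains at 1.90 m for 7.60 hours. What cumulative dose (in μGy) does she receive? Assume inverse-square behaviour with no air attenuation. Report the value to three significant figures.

By the inverse-square law, rate at 1.90 m:
142 × (0.850/1.90)² = 142 × 0.2001 = 28.41 μGy/h.
Dose = rate × time = 28.41 μGy/h × 7.600 h = 215.9 μGy.

216 μGy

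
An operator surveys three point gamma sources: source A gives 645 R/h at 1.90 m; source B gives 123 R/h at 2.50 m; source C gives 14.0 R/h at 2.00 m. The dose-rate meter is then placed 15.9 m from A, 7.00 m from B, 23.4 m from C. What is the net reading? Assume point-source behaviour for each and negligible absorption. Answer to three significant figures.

By superposition, sum each source's inverse-square contribution:
A: 645 × (1.90/15.9)² = 9.210 R/h
B: 123 × (2.50/7.00)² = 15.69 R/h
C: 14.0 × (2.00/23.4)² = 0.1023 R/h
Total = 9.210 + 15.69 + 0.1023 = 25.00 R/h.

25.0 R/h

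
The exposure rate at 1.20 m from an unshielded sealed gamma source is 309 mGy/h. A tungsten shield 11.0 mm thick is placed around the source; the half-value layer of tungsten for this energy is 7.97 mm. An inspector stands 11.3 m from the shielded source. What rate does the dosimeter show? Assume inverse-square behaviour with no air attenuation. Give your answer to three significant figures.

Distance alone: (1.20/11.3)² = 0.01128, so 309 × 0.01128 = 3.486 mGy/h.
Shield: 11.0/7.97 = 1.380 half-value layers → attenuation 2^(−1.380) = 0.3842.
Combined: 3.486 × 0.3842 = 1.339 mGy/h.

1.34 mGy/h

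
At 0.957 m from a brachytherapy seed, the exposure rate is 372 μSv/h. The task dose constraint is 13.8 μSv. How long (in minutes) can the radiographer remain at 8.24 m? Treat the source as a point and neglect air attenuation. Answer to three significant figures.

Intensity scales as (d₁/d₂)², so rate at 8.24 m:
372 × (0.957/8.24)² = 372 × 0.01349 = 5.018 μSv/h.
Stay time = 13.8 μSv ÷ 5.018 μSv/h = 2.750 h = 165.0 min.

165 min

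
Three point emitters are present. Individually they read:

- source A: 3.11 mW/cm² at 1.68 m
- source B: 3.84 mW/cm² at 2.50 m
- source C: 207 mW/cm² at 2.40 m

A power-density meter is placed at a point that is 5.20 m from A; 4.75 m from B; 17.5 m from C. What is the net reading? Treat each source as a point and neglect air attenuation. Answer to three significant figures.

By superposition, sum each source's inverse-square contribution:
A: 3.11 × (1.68/5.20)² = 0.3246 mW/cm²
B: 3.84 × (2.50/4.75)² = 1.064 mW/cm²
C: 207 × (2.40/17.5)² = 3.893 mW/cm²
Total = 0.3246 + 1.064 + 3.893 = 5.282 mW/cm².

5.28 mW/cm²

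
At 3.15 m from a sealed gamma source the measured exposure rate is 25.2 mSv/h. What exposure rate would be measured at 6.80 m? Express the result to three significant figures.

Applying the 1/r² law, scaling from 3.15 m to 6.80 m:
(3.15/6.80)² = 0.2146, so 25.2 × 0.2146 = 5.408 mSv/h.

5.41 mSv/h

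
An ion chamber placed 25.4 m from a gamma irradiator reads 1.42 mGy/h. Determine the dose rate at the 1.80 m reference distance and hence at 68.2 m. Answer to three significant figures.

Using I₁d₁² = I₂d₂²,
At 1.80 m: 1.42 × (25.4/1.80)² = 1.42 × 199.1 = 282.7 mGy/h
At 68.2 m: (1.80/68.2)² = 0.0006966, so 282.7 × 0.0006966 = 0.1969 mGy/h.

283 mGy/h; 0.197 mGy/h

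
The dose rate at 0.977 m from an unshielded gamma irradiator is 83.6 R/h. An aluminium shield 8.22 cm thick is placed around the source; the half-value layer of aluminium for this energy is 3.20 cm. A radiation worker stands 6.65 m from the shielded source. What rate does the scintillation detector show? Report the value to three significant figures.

0.304 R/h

Distance alone: 83.6 × (0.977/6.65)² = 83.6 × 0.02158 = 1.804 R/h.
Shield: 8.22/3.20 = 2.569 half-value layers → attenuation 2^(−2.569) = 0.1685.
Combined: 1.804 × 0.1685 = 0.3040 R/h.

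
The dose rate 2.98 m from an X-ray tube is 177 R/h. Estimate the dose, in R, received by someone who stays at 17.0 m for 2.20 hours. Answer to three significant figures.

12.0 R

Using I₁d₁² = I₂d₂², rate at 17.0 m:
177 × (2.98/17.0)² = 177 × 0.03073 = 5.439 R/h.
Dose = rate × time = 5.439 R/h × 2.200 h = 11.97 R.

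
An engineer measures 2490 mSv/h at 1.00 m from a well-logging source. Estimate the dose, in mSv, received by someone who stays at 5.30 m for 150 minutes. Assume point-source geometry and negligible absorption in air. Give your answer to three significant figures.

222 mSv

Applying the 1/r² law, rate at 5.30 m:
2490 × (1.00/5.30)² = 2490 × 0.03560 = 88.64 mSv/h.
Dose = rate × time = 88.64 mSv/h × 2.500 h = 221.6 mSv.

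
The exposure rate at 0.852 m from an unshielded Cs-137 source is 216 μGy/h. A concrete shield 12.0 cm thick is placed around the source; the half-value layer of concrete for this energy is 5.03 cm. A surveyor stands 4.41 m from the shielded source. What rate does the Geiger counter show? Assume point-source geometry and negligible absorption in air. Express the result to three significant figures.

Distance alone: 216 × (0.852/4.41)² = 216 × 0.03733 = 8.063 μGy/h.
Shield: 12.0/5.03 = 2.386 half-value layers → attenuation 2^(−2.386) = 0.1913.
Combined: 8.063 × 0.1913 = 1.542 μGy/h.

1.54 μGy/h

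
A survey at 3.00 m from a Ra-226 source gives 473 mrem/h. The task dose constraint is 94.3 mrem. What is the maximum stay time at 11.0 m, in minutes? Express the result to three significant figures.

By the inverse-square law, rate at 11.0 m:
(3.00/11.0)² = 0.07438, so 473 × 0.07438 = 35.18 mrem/h.
Stay time = 94.3 mrem ÷ 35.18 mrem/h = 2.681 h = 160.9 min.

161 min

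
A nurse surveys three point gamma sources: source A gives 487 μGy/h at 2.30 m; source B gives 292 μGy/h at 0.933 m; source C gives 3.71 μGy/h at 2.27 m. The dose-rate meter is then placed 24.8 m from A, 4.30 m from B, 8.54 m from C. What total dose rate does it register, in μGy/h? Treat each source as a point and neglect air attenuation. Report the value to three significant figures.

Each source contributes Iᵢ·(dᵢ/rᵢ)²; contributions add.
A: 487 × (2.30/24.8)² = 4.189 μGy/h
B: 292 × (0.933/4.30)² = 13.75 μGy/h
C: 3.71 × (2.27/8.54)² = 0.2621 μGy/h
Total = 4.189 + 13.75 + 0.2621 = 18.20 μGy/h.

18.2 μGy/h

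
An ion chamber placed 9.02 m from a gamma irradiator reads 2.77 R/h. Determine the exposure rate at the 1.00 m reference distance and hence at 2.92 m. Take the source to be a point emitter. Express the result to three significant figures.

By the inverse-square law,
At 1.00 m: 2.77 × (9.02/1.00)² = 2.77 × 81.36 = 225.4 R/h
At 2.92 m: (1.00/2.92)² = 0.1173, so 225.4 × 0.1173 = 26.44 R/h.

225 R/h; 26.4 R/h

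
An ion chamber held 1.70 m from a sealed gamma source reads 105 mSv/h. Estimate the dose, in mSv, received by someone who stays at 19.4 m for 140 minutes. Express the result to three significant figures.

1.88 mSv

Using I₁d₁² = I₂d₂², rate at 19.4 m:
(1.70/19.4)² = 0.007679, so 105 × 0.007679 = 0.8063 mSv/h.
Dose = rate × time = 0.8063 mSv/h × 2.333 h = 1.881 mSv.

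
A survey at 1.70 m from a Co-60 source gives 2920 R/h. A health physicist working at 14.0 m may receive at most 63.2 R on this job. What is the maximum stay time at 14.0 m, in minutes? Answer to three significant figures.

88.1 min

Using I₁d₁² = I₂d₂², rate at 14.0 m:
2920 × (1.70/14.0)² = 2920 × 0.01474 = 43.04 R/h.
Stay time = 63.2 R ÷ 43.04 R/h = 1.468 h = 88.08 min.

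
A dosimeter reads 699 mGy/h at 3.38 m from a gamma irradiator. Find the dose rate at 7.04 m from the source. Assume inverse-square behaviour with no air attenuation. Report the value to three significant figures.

Applying the 1/r² law, the rate at 7.04 m is
699 × (3.38/7.04)² = 699 × 0.2305 = 161.1 mGy/h.

161 mGy/h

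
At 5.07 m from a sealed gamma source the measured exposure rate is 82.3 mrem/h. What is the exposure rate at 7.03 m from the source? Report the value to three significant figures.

Intensity scales as (d₁/d₂)², so scaling from 5.07 m to 7.03 m:
82.3 × (5.07/7.03)² = 82.3 × 0.5201 = 42.80 mrem/h.

42.8 mrem/h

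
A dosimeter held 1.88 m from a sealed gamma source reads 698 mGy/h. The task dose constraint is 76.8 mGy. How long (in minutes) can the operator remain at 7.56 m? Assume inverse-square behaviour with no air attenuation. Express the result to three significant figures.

107 min

Intensity scales as (d₁/d₂)², so rate at 7.56 m:
698 × (1.88/7.56)² = 698 × 0.06184 = 43.16 mGy/h.
Stay time = 76.8 mGy ÷ 43.16 mGy/h = 1.779 h = 106.7 min.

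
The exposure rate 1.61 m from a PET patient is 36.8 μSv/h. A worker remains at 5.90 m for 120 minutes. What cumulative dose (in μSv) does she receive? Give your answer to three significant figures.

Applying the 1/r² law, rate at 5.90 m:
36.8 × (1.61/5.90)² = 36.8 × 0.07446 = 2.740 μSv/h.
Dose = rate × time = 2.740 μSv/h × 2.000 h = 5.480 μSv.

5.48 μSv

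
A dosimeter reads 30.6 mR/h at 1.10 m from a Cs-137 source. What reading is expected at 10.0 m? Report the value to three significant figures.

Intensity scales as (d₁/d₂)², so the rate at 10.0 m is
(1.10/10.0)² = 0.01210, so 30.6 × 0.01210 = 0.3703 mR/h.

0.370 mR/h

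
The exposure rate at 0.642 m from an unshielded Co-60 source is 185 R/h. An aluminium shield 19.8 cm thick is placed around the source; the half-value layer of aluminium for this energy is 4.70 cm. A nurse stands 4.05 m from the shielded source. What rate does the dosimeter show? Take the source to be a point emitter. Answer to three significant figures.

0.251 R/h

Distance alone: (0.642/4.05)² = 0.02513, so 185 × 0.02513 = 4.649 R/h.
Shield: 19.8/4.70 = 4.213 half-value layers → attenuation 2^(−4.213) = 0.05392.
Combined: 4.649 × 0.05392 = 0.2507 R/h.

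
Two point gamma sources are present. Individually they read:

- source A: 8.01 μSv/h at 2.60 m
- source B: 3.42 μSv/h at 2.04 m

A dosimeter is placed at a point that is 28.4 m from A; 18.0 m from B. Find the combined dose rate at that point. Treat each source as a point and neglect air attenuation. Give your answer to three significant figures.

0.111 μSv/h

By superposition, sum each source's inverse-square contribution:
A: 8.01 × (2.60/28.4)² = 0.06713 μSv/h
B: 3.42 × (2.04/18.0)² = 0.04393 μSv/h
Total = 0.06713 + 0.04393 = 0.1111 μSv/h.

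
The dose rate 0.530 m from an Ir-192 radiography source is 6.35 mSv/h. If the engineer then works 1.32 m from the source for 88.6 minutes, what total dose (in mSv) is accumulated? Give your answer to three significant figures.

Since intensity falls as 1/r², rate at 1.32 m:
(0.530/1.32)² = 0.1612, so 6.35 × 0.1612 = 1.024 mSv/h.
Dose = rate × time = 1.024 mSv/h × 1.477 h = 1.512 mSv.

1.51 mSv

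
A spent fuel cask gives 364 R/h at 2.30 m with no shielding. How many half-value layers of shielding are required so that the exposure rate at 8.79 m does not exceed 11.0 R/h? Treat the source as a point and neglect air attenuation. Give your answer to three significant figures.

At 8.79 m, distance alone gives 364 × (2.30/8.79)² = 364 × 0.06847 = 24.92 R/h.
Further attenuation needed: 24.92/11.0 = 2.265.
n = log₂(2.265) = 1.180 half-value layers.

1.18 half-value layers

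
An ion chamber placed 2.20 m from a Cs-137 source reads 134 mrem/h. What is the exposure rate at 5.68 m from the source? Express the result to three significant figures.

20.1 mrem/h

Intensity scales as (d₁/d₂)², so scaling from 2.20 m to 5.68 m:
134 × (2.20/5.68)² = 134 × 0.1500 = 20.10 mrem/h.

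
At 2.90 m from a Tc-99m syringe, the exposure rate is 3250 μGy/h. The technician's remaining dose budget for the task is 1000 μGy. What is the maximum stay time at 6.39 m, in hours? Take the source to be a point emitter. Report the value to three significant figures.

Since intensity falls as 1/r², rate at 6.39 m:
3250 × (2.90/6.39)² = 3250 × 0.2060 = 669.5 μGy/h.
Stay time = 1000 μGy ÷ 669.5 μGy/h = 1.494 h.

1.49 h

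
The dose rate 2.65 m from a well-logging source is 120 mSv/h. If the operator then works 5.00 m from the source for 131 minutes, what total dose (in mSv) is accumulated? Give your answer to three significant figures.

Using I₁d₁² = I₂d₂², rate at 5.00 m:
120 × (2.65/5.00)² = 120 × 0.2809 = 33.71 mSv/h.
Dose = rate × time = 33.71 mSv/h × 2.183 h = 73.59 mSv.

73.6 mSv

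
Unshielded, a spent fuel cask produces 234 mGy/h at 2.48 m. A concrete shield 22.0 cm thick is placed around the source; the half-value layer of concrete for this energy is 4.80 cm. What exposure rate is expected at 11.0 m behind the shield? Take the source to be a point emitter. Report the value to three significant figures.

0.496 mGy/h

Distance alone: (2.48/11.0)² = 0.05083, so 234 × 0.05083 = 11.89 mGy/h.
Shield: 22.0/4.80 = 4.583 half-value layers → attenuation 2^(−4.583) = 0.04172.
Combined: 11.89 × 0.04172 = 0.4961 mGy/h.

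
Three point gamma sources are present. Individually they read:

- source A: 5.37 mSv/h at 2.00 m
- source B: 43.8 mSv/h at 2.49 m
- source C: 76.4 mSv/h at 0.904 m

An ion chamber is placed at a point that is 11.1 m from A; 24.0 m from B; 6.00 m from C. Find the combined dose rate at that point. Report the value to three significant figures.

2.38 mSv/h

By superposition, sum each source's inverse-square contribution:
A: 5.37 × (2.00/11.1)² = 0.1743 mSv/h
B: 43.8 × (2.49/24.0)² = 0.4715 mSv/h
C: 76.4 × (0.904/6.00)² = 1.734 mSv/h
Total = 0.1743 + 0.4715 + 1.734 = 2.380 mSv/h.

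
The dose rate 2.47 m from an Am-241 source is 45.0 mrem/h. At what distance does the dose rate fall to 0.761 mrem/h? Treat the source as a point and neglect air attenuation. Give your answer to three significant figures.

19.0 m

By the inverse-square law, d₂ = d₁·√(I₁/I₂).
I₁/I₂ = 45.0/0.761 = 59.13, so d₂ = 2.47 × √59.13 = 18.99 m.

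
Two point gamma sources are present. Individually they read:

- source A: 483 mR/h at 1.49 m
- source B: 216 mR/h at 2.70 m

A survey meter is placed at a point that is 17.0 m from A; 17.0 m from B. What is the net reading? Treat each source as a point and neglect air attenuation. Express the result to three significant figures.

By superposition, sum each source's inverse-square contribution:
A: 483 × (1.49/17.0)² = 3.710 mR/h
B: 216 × (2.70/17.0)² = 5.449 mR/h
Total = 3.710 + 5.449 = 9.159 mR/h.

9.16 mR/h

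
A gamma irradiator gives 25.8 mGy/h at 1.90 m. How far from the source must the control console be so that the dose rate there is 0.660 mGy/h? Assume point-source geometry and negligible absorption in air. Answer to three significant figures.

11.9 m

Applying the 1/r² law, d₂ = d₁·√(I₁/I₂).
I₁/I₂ = 25.8/0.660 = 39.09, so d₂ = 1.90 × √39.09 = 11.88 m.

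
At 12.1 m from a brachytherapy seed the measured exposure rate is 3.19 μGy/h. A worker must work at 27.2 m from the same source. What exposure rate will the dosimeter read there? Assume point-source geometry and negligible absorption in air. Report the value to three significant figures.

Applying the 1/r² law, scaling from 12.1 m to 27.2 m:
(12.1/27.2)² = 0.1979, so 3.19 × 0.1979 = 0.6313 μGy/h.

0.631 μGy/h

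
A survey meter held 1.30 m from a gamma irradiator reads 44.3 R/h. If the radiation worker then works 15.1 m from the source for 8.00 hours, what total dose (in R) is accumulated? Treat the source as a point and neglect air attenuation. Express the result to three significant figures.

2.63 R

Using I₁d₁² = I₂d₂², rate at 15.1 m:
(1.30/15.1)² = 0.007412, so 44.3 × 0.007412 = 0.3284 R/h.
Dose = rate × time = 0.3284 R/h × 8.000 h = 2.627 R.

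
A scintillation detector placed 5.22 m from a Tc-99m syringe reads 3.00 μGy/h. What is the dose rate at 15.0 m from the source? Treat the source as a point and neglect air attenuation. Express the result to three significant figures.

0.363 μGy/h

Applying the 1/r² law, scaling from 5.22 m to 15.0 m:
(5.22/15.0)² = 0.1211, so 3.00 × 0.1211 = 0.3633 μGy/h.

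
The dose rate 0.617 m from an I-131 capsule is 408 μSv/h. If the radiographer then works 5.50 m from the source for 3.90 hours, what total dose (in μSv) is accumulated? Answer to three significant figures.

Since intensity falls as 1/r², rate at 5.50 m:
(0.617/5.50)² = 0.01258, so 408 × 0.01258 = 5.133 μSv/h.
Dose = rate × time = 5.133 μSv/h × 3.900 h = 20.02 μSv.

20.0 μSv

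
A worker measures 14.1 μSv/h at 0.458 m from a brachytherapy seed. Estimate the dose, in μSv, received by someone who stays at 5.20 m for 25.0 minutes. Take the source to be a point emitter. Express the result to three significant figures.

0.0456 μSv

By the inverse-square law, rate at 5.20 m:
(0.458/5.20)² = 0.007758, so 14.1 × 0.007758 = 0.1094 μSv/h.
Dose = rate × time = 0.1094 μSv/h × 0.4167 h = 0.04559 μSv.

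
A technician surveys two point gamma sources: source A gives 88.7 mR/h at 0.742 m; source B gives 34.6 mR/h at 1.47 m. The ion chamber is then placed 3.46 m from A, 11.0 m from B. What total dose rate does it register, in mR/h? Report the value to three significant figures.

Each source contributes Iᵢ·(dᵢ/rᵢ)²; contributions add.
A: 88.7 × (0.742/3.46)² = 4.079 mR/h
B: 34.6 × (1.47/11.0)² = 0.6179 mR/h
Total = 4.079 + 0.6179 = 4.697 mR/h.

4.70 mR/h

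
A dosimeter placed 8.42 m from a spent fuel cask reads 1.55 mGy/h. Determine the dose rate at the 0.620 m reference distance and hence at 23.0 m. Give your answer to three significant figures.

286 mGy/h; 0.208 mGy/h

Since intensity falls as 1/r²,
At 0.620 m: 1.55 × (8.42/0.620)² = 1.55 × 184.4 = 285.8 mGy/h
At 23.0 m: (0.620/23.0)² = 0.0007267, so 285.8 × 0.0007267 = 0.2077 mGy/h.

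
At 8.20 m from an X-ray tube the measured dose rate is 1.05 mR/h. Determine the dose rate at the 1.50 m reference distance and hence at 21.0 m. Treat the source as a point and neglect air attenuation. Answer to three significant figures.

Applying the 1/r² law,
At 1.50 m: (8.20/1.50)² = 29.88, so 1.05 × 29.88 = 31.37 mR/h
At 21.0 m: 31.37 × (1.50/21.0)² = 31.37 × 0.005102 = 0.1600 mR/h.

31.4 mR/h; 0.160 mR/h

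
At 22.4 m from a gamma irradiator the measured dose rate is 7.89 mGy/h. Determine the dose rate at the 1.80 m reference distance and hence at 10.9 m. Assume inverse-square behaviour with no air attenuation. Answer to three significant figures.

Applying the 1/r² law,
At 1.80 m: (22.4/1.80)² = 154.9, so 7.89 × 154.9 = 1222 mGy/h
At 10.9 m: 1222 × (1.80/10.9)² = 1222 × 0.02727 = 33.32 mGy/h.

1220 mGy/h; 33.3 mGy/h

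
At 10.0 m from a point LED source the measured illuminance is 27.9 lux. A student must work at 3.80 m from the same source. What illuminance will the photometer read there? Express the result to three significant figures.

193 lux

Since intensity falls as 1/r², scaling from 10.0 m to 3.80 m:
27.9 × (10.0/3.80)² = 27.9 × 6.925 = 193.2 lux.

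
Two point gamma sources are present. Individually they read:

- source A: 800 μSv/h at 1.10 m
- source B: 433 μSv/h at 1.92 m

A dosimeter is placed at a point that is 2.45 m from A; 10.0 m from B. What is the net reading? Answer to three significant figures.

177 μSv/h

Each source contributes Iᵢ·(dᵢ/rᵢ)²; contributions add.
A: 800 × (1.10/2.45)² = 161.3 μSv/h
B: 433 × (1.92/10.0)² = 15.96 μSv/h
Total = 161.3 + 15.96 = 177.3 μSv/h.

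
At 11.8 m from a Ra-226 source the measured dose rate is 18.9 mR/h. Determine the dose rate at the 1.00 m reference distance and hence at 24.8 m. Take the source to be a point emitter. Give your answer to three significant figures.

2630 mR/h; 4.28 mR/h

By the inverse-square law,
At 1.00 m: 18.9 × (11.8/1.00)² = 18.9 × 139.2 = 2631 mR/h
At 24.8 m: (1.00/24.8)² = 0.001626, so 2631 × 0.001626 = 4.278 mR/h.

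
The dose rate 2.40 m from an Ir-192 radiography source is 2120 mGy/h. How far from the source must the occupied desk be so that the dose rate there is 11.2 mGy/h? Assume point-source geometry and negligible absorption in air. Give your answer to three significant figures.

By the inverse-square law, d₂ = d₁·√(I₁/I₂).
I₁/I₂ = 2120/11.2 = 189.3, so d₂ = 2.40 × √189.3 = 33.02 m.

33.0 m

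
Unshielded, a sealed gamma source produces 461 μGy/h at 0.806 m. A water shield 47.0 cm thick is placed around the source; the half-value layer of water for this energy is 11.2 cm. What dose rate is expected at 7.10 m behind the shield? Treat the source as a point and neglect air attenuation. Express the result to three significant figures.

0.324 μGy/h

Distance alone: (0.806/7.10)² = 0.01289, so 461 × 0.01289 = 5.942 μGy/h.
Shield: 47.0/11.2 = 4.196 half-value layers → attenuation 2^(−4.196) = 0.05456.
Combined: 5.942 × 0.05456 = 0.3242 μGy/h.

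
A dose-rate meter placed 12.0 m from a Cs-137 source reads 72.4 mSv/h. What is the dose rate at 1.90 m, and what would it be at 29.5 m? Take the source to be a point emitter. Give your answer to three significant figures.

2890 mSv/h; 12.0 mSv/h

Using I₁d₁² = I₂d₂²,
At 1.90 m: 72.4 × (12.0/1.90)² = 72.4 × 39.89 = 2888 mSv/h
At 29.5 m: 2888 × (1.90/29.5)² = 2888 × 0.004148 = 11.98 mSv/h.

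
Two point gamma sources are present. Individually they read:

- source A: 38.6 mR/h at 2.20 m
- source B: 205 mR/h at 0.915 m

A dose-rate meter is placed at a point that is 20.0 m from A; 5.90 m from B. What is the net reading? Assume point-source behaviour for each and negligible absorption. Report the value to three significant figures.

By superposition, sum each source's inverse-square contribution:
A: 38.6 × (2.20/20.0)² = 0.4671 mR/h
B: 205 × (0.915/5.90)² = 4.931 mR/h
Total = 0.4671 + 4.931 = 5.398 mR/h.

5.40 mR/h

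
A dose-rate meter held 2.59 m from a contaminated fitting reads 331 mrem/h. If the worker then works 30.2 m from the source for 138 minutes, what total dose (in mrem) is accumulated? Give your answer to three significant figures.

By the inverse-square law, rate at 30.2 m:
(2.59/30.2)² = 0.007355, so 331 × 0.007355 = 2.435 mrem/h.
Dose = rate × time = 2.435 mrem/h × 2.300 h = 5.600 mrem.

5.60 mrem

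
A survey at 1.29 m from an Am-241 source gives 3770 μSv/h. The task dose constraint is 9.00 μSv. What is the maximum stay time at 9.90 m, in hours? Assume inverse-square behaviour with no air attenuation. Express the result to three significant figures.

Intensity scales as (d₁/d₂)², so rate at 9.90 m:
(1.29/9.90)² = 0.01698, so 3770 × 0.01698 = 64.01 μSv/h.
Stay time = 9.00 μSv ÷ 64.01 μSv/h = 0.1406 h.

0.141 h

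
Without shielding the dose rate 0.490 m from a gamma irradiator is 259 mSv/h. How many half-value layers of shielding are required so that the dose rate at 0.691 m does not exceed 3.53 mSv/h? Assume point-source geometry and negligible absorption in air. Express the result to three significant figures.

5.21 half-value layers

At 0.691 m, distance alone gives (0.490/0.691)² = 0.5028, so 259 × 0.5028 = 130.2 mSv/h.
Further attenuation needed: 130.2/3.53 = 36.88.
n = log₂(36.88) = 5.205 half-value layers.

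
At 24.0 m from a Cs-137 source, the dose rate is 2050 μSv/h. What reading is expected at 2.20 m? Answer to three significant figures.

244000 μSv/h

By the inverse-square law, the rate at 2.20 m is
2050 × (24.0/2.20)² = 2050 × 119.0 = 244000 μSv/h.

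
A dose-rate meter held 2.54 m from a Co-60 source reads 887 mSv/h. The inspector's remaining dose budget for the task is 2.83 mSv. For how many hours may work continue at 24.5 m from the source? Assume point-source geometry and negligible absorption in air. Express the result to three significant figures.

0.297 h

By the inverse-square law, rate at 24.5 m:
887 × (2.54/24.5)² = 887 × 0.01075 = 9.535 mSv/h.
Stay time = 2.83 mSv ÷ 9.535 mSv/h = 0.2968 h.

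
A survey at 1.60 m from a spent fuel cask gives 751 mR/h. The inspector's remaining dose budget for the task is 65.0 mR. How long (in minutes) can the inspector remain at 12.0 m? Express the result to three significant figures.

Since intensity falls as 1/r², rate at 12.0 m:
751 × (1.60/12.0)² = 751 × 0.01778 = 13.35 mR/h.
Stay time = 65.0 mR ÷ 13.35 mR/h = 4.869 h = 292.1 min.

292 min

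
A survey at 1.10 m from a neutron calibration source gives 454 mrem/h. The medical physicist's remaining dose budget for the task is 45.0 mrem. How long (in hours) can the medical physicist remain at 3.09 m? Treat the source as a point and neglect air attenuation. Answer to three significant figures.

Applying the 1/r² law, rate at 3.09 m:
454 × (1.10/3.09)² = 454 × 0.1267 = 57.52 mrem/h.
Stay time = 45.0 mrem ÷ 57.52 mrem/h = 0.7823 h.

0.782 h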